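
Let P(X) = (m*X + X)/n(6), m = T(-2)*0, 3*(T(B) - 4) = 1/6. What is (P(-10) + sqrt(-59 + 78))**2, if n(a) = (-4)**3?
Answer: 19481/1024 + 5*sqrt(19)/16 ≈ 20.387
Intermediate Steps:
n(a) = -64
T(B) = 73/18 (T(B) = 4 + (1/3)/6 = 4 + (1/3)*(1/6) = 4 + 1/18 = 73/18)
m = 0 (m = (73/18)*0 = 0)
P(X) = -X/64 (P(X) = (0*X + X)/(-64) = (0 + X)*(-1/64) = X*(-1/64) = -X/64)
(P(-10) + sqrt(-59 + 78))**2 = (-1/64*(-10) + sqrt(-59 + 78))**2 = (5/32 + sqrt(19))**2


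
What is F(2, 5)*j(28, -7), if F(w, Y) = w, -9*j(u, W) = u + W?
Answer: -14/3 ≈ -4.6667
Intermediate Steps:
j(u, W) = -W/9 - u/9 (j(u, W) = -(u + W)/9 = -(W + u)/9 = -W/9 - u/9)
F(2, 5)*j(28, -7) = 2*(-1/9*(-7) - 1/9*28) = 2*(7/9 - 28/9) = 2*(-7/3) = -14/3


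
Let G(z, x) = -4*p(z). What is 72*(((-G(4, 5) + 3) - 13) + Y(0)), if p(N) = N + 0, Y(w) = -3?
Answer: 216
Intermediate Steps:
p(N) = N
G(z, x) = -4*z
72*(((-G(4, 5) + 3) - 13) + Y(0)) = 72*(((-(-4)*4 + 3) - 13) - 3) = 72*(((-1*(-16) + 3) - 13) - 3) = 72*(((16 + 3) - 13) - 3) = 72*((19 - 13) - 3) = 72*(6 - 3) = 72*3 = 216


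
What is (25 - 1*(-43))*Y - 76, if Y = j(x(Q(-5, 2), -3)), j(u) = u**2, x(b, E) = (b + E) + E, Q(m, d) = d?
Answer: 1012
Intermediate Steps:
x(b, E) = b + 2*E (x(b, E) = (E + b) + E = b + 2*E)
Y = 16 (Y = (2 + 2*(-3))**2 = (2 - 6)**2 = (-4)**2 = 16)
(25 - 1*(-43))*Y - 76 = (25 - 1*(-43))*16 - 76 = (25 + 43)*16 - 76 = 68*16 - 76 = 1088 - 76 = 1012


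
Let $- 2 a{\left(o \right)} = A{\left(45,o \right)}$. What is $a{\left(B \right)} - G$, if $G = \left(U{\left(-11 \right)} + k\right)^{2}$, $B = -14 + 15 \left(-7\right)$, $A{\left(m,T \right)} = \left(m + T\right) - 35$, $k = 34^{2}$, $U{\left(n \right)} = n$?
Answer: $- \frac{2621941}{2} \approx -1.311 \cdot 10^{6}$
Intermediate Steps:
$k = 1156$
$A{\left(m,T \right)} = -35 + T + m$ ($A{\left(m,T \right)} = \left(T + m\right) - 35 = -35 + T + m$)
$B = -119$ ($B = -14 - 105 = -119$)
$a{\left(o \right)} = -5 - \frac{o}{2}$ ($a{\left(o \right)} = - \frac{-35 + o + 45}{2} = - \frac{10 + o}{2} = -5 - \frac{o}{2}$)
$G = 1311025$ ($G = \left(-11 + 1156\right)^{2} = 1145^{2} = 1311025$)
$a{\left(B \right)} - G = \left(-5 - - \frac{119}{2}\right) - 1311025 = \left(-5 + \frac{119}{2}\right) - 1311025 = \frac{109}{2} - 1311025 = - \frac{2621941}{2}$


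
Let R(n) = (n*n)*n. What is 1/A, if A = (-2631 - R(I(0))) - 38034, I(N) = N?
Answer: -1/40665 ≈ -2.4591e-5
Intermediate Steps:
R(n) = n**3 (R(n) = n**2*n = n**3)
A = -40665 (A = (-2631 - 1*0**3) - 38034 = (-2631 - 1*0) - 38034 = (-2631 + 0) - 38034 = -2631 - 38034 = -40665)
1/A = 1/(-40665) = -1/40665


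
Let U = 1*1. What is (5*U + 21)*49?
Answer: 1274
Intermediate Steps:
U = 1
(5*U + 21)*49 = (5*1 + 21)*49 = (5 + 21)*49 = 26*49 = 1274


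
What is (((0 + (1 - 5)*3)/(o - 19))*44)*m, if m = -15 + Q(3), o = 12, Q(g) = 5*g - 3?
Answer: -1584/7 ≈ -226.29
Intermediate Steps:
Q(g) = -3 + 5*g
m = -3 (m = -15 + (-3 + 5*3) = -15 + (-3 + 15) = -15 + 12 = -3)
(((0 + (1 - 5)*3)/(o - 19))*44)*m = (((0 + (1 - 5)*3)/(12 - 19))*44)*(-3) = (((0 - 4*3)/(-7))*44)*(-3) = (((0 - 12)*(-⅐))*44)*(-3) = (-12*(-⅐)*44)*(-3) = ((12/7)*44)*(-3) = (528/7)*(-3) = -1584/7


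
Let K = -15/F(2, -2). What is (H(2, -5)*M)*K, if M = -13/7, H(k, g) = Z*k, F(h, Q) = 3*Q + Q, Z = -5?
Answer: 975/28 ≈ 34.821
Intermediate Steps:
F(h, Q) = 4*Q
H(k, g) = -5*k
K = 15/8 (K = -15/(4*(-2)) = -15/(-8) = -15*(-1/8) = 15/8 ≈ 1.8750)
M = -13/7 (M = -13*1/7 = -13/7 ≈ -1.8571)
(H(2, -5)*M)*K = (-5*2*(-13/7))*(15/8) = -10*(-13/7)*(15/8) = (130/7)*(15/8) = 975/28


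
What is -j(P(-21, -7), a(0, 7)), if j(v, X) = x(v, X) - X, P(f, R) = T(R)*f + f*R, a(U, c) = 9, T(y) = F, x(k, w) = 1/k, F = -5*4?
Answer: 5102/567 ≈ 8.9982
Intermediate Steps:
F = -20
T(y) = -20
P(f, R) = -20*f + R*f (P(f, R) = -20*f + f*R = -20*f + R*f)
j(v, X) = 1/v - X
-j(P(-21, -7), a(0, 7)) = -(1/(-21*(-20 - 7)) - 1*9) = -(1/(-21*(-27)) - 9) = -(1/567 - 9) = -1*(-5102/567) = 5102/567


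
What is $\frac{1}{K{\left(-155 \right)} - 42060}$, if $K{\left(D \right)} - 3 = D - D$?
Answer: $- \frac{1}{42057} \approx -2.3777 \cdot 10^{-5}$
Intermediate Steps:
$K{\left(D \right)} = 3$ ($K{\left(D \right)} = 3 + \left(D - D\right) = 3 + 0 = 3$)
$\frac{1}{K{\left(-155 \right)} - 42060} = \frac{1}{3 - 42060} = \frac{1}{-42057} = - \frac{1}{42057}$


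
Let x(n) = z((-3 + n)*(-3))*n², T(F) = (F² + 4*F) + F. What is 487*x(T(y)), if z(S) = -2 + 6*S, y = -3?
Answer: 2805120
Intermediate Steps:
T(F) = F² + 5*F
x(n) = n²*(52 - 18*n) (x(n) = (-2 + 6*((-3 + n)*(-3)))*n² = (-2 + 6*(9 - 3*n))*n² = (-2 + (54 - 18*n))*n² = (52 - 18*n)*n² = n²*(52 - 18*n))
487*x(T(y)) = 487*((-3*(5 - 3))²*(52 - (-54)*(5 - 3))) = 487*((-3*2)²*(52 - (-54)*2)) = 487*((-6)²*(52 - 18*(-6))) = 487*(36*(52 + 108)) = 487*(36*160) = 487*5760 = 2805120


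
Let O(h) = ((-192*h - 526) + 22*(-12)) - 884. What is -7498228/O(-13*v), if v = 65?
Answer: -3749114/80283 ≈ -46.699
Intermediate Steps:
O(h) = -1674 - 192*h (O(h) = ((-526 - 192*h) - 264) - 884 = (-790 - 192*h) - 884 = -1674 - 192*h)
-7498228/O(-13*v) = -7498228/(-1674 - (-2496)*65) = -7498228/(-1674 - 192*(-845)) = -7498228/(-1674 + 162240) = -7498228/160566 = -7498228*1/160566 = -3749114/80283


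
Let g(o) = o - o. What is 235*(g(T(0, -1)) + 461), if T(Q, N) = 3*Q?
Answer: 108335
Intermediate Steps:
g(o) = 0
235*(g(T(0, -1)) + 461) = 235*(0 + 461) = 235*461 = 108335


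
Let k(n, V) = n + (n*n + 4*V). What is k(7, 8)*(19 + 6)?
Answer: 2200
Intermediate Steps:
k(n, V) = n + n² + 4*V (k(n, V) = n + (n² + 4*V) = n + n² + 4*V)
k(7, 8)*(19 + 6) = (7 + 7² + 4*8)*(19 + 6) = (7 + 49 + 32)*25 = 88*25 = 2200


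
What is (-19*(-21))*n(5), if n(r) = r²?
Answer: 9975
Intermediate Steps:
(-19*(-21))*n(5) = -19*(-21)*5² = 399*25 = 9975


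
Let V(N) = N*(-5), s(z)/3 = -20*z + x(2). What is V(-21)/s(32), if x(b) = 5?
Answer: -7/127 ≈ -0.055118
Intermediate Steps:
s(z) = 15 - 60*z (s(z) = 3*(-20*z + 5) = 3*(5 - 20*z) = 15 - 60*z)
V(N) = -5*N
V(-21)/s(32) = (-5*(-21))/(15 - 60*32) = 105/(15 - 1920) = 105/(-1905) = 105*(-1/1905) = -7/127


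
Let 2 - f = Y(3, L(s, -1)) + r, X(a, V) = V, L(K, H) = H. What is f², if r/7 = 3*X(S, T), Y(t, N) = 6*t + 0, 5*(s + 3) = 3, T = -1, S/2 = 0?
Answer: 25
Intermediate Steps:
S = 0 (S = 2*0 = 0)
s = -12/5 (s = -3 + (⅕)*3 = -3 + ⅗ = -12/5 ≈ -2.4000)
Y(t, N) = 6*t
r = -21 (r = 7*(3*(-1)) = 7*(-3) = -21)
f = 5 (f = 2 - (6*3 - 21) = 2 - (18 - 21) = 2 - 1*(-3) = 2 + 3 = 5)
f² = 5² = 25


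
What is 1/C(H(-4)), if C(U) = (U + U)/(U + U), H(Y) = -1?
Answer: 1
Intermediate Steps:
C(U) = 1 (C(U) = (2*U)/((2*U)) = (2*U)*(1/(2*U)) = 1)
1/C(H(-4)) = 1/1 = 1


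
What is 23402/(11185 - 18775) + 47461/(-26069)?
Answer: -485147864/98931855 ≈ -4.9039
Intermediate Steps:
23402/(11185 - 18775) + 47461/(-26069) = 23402/(-7590) + 47461*(-1/26069) = 23402*(-1/7590) - 47461/26069 = -11701/3795 - 47461/26069 = -485147864/98931855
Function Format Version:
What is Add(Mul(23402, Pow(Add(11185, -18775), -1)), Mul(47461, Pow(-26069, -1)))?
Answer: Rational(-485147864, 98931855) ≈ -4.9039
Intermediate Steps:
Add(Mul(23402, Pow(Add(11185, -18775), -1)), Mul(47461, Pow(-26069, -1))) = Add(Mul(23402, Pow(-7590, -1)), Mul(47461, Rational(-1, 26069))) = Add(Mul(23402, Rational(-1, 7590)), Rational(-47461, 26069)) = Add(Rational(-11701, 3795), Rational(-47461, 26069)) = Rational(-485147864, 98931855)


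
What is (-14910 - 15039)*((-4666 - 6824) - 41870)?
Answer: 1598078640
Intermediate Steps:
(-14910 - 15039)*((-4666 - 6824) - 41870) = -29949*(-11490 - 41870) = -29949*(-53360) = 1598078640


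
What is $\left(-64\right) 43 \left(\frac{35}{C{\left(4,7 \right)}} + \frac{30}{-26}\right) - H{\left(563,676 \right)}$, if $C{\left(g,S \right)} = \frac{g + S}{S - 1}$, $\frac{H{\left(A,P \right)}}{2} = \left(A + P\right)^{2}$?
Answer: $- \frac{446103486}{143} \approx -3.1196 \cdot 10^{6}$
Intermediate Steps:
$H{\left(A,P \right)} = 2 \left(A + P\right)^{2}$
$C{\left(g,S \right)} = \frac{S + g}{-1 + S}$
$\left(-64\right) 43 \left(\frac{35}{C{\left(4,7 \right)}} + \frac{30}{-26}\right) - H{\left(563,676 \right)} = \left(-64\right) 43 \left(\frac{35}{\frac{1}{-1 + 7} \left(7 + 4\right)} + \frac{30}{-26}\right) - 2 \left(563 + 676\right)^{2} = - 2752 \left(\frac{35}{\frac{1}{6} \cdot 11} + 30 \left(- \frac{1}{26}\right)\right) - 2 \cdot 1239^{2} = - 2752 \left(\frac{35}{\frac{1}{6} \cdot 11} - \frac{15}{13}\right) - 2 \cdot 1535121 = - 2752 \left(\frac{35}{\frac{11}{6}} - \frac{15}{13}\right) - 3070242 = - 2752 \left(35 \cdot \frac{6}{11} - \frac{15}{13}\right) - 3070242 = - 2752 \left(\frac{210}{11} - \frac{15}{13}\right) - 3070242 = \left(-2752\right) \frac{2565}{143} - 3070242 = - \frac{7058880}{143} - 3070242 = - \frac{446103486}{143}$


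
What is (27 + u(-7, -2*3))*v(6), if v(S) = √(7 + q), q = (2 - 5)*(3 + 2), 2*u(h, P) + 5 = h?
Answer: 42*I*√2 ≈ 59.397*I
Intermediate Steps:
u(h, P) = -5/2 + h/2
q = -15 (q = -3*5 = -15)
v(S) = 2*I*√2 (v(S) = √(7 - 15) = √(-8) = 2*I*√2)
(27 + u(-7, -2*3))*v(6) = (27 + (-5/2 + (½)*(-7)))*(2*I*√2) = (27 + (-5/2 - 7/2))*(2*I*√2) = (27 - 6)*(2*I*√2) = 21*(2*I*√2) = 42*I*√2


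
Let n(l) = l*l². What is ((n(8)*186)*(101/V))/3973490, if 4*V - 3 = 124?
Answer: 19236864/252316615 ≈ 0.076241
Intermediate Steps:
V = 127/4 (V = ¾ + (¼)*124 = ¾ + 31 = 127/4 ≈ 31.750)
n(l) = l³
((n(8)*186)*(101/V))/3973490 = ((8³*186)*(101/(127/4)))/3973490 = ((512*186)*(101*(4/127)))*(1/3973490) = (95232*(404/127))*(1/3973490) = (38473728/127)*(1/3973490) = 19236864/252316615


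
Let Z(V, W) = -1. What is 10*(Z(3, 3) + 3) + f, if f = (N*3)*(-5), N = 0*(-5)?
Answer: 20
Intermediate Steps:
N = 0
f = 0 (f = (0*3)*(-5) = 0*(-5) = 0)
10*(Z(3, 3) + 3) + f = 10*(-1 + 3) + 0 = 10*2 + 0 = 20 + 0 = 20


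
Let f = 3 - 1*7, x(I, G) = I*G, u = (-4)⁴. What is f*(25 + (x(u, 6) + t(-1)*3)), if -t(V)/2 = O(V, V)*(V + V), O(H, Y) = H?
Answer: -6196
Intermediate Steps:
u = 256
t(V) = -4*V² (t(V) = -2*V*(V + V) = -2*V*2*V = -4*V²)
x(I, G) = G*I
f = -4 (f = 3 - 7 = -4)
f*(25 + (x(u, 6) + t(-1)*3)) = -4*(25 + (6*256 - 4*(-1)²*3)) = -4*(25 + (1536 - 4*1*3)) = -4*(25 + (1536 - 4*3)) = -4*(25 + (1536 - 12)) = -4*(25 + 1524) = -4*1549 = -6196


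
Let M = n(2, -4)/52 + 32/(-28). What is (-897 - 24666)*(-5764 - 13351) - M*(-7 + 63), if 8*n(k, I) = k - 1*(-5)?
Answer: 25409114019/52 ≈ 4.8864e+8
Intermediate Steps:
n(k, I) = 5/8 + k/8 (n(k, I) = (k - 1*(-5))/8 = (k + 5)/8 = (5 + k)/8 = 5/8 + k/8)
M = -3279/2912 (M = (5/8 + (1/8)*2)/52 + 32/(-28) = (5/8 + 1/4)*(1/52) + 32*(-1/28) = (7/8)*(1/52) - 8/7 = 7/416 - 8/7 = -3279/2912 ≈ -1.1260)
(-897 - 24666)*(-5764 - 13351) - M*(-7 + 63) = (-897 - 24666)*(-5764 - 13351) - (-3279)*(-7 + 63)/2912 = -25563*(-19115) - (-3279)*56/2912 = 488636745 - 1*(-3279/52) = 488636745 + 3279/52 = 25409114019/52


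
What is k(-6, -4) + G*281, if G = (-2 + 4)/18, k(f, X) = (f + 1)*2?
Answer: 191/9 ≈ 21.222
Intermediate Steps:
k(f, X) = 2 + 2*f (k(f, X) = (1 + f)*2 = 2 + 2*f)
G = ⅑ (G = (1/18)*2 = ⅑ ≈ 0.11111)
k(-6, -4) + G*281 = (2 + 2*(-6)) + (⅑)*281 = (2 - 12) + 281/9 = -10 + 281/9 = 191/9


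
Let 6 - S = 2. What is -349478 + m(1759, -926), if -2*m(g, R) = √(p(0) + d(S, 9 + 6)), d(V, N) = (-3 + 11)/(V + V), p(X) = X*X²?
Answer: -698957/2 ≈ -3.4948e+5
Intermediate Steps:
p(X) = X³
S = 4 (S = 6 - 1*2 = 6 - 2 = 4)
d(V, N) = 4/V (d(V, N) = 8/((2*V)) = 8*(1/(2*V)) = 4/V)
m(g, R) = -½ (m(g, R) = -√(0³ + 4/4)/2 = -√(0 + 4*(¼))/2 = -√(0 + 1)/2 = -√1/2 = -½*1 = -½)
-349478 + m(1759, -926) = -349478 - ½ = -698957/2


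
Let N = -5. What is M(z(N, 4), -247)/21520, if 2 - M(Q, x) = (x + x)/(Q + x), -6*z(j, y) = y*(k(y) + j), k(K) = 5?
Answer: 0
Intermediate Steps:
z(j, y) = -y*(5 + j)/6
M(Q, x) = 2 - 2*x/(Q + x) (M(Q, x) = 2 - (x + x)/(Q + x) = 2 - 2*x/(Q + x))
M(z(N, 4), -247)/21520 = (2*(-⅙*4*(5 - 5))/(-⅙*4*(5 - 5) - 247))/21520 = (2*(-⅙*4*0)/(-⅙*4*0 - 247))*(1/21520) = (2*0/(0 - 247))*(1/21520) = (2*0/(-247))*(1/21520) = (2*0*(-1/247))*(1/21520) = 0*(1/21520) = 0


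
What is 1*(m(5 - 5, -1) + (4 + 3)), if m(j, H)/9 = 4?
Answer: 43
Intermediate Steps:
m(j, H) = 36 (m(j, H) = 9*4 = 36)
1*(m(5 - 5, -1) + (4 + 3)) = 1*(36 + (4 + 3)) = 1*(36 + 7) = 1*43 = 43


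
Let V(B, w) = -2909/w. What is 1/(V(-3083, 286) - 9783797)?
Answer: -286/2798168851 ≈ -1.0221e-7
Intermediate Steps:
1/(V(-3083, 286) - 9783797) = 1/(-2909/286 - 9783797) = 1/(-2798168851/286) = -286/2798168851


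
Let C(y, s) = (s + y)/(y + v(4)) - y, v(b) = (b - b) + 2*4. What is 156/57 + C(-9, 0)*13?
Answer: 4498/19 ≈ 236.74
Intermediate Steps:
v(b) = 8 (v(b) = 0 + 8 = 8)
C(y, s) = -y + (s + y)/(8 + y) (C(y, s) = (s + y)/(y + 8) - y = (s + y)/(8 + y) - y = -y + (s + y)/(8 + y))
156/57 + C(-9, 0)*13 = 156/57 + ((0 - 1*(-9)**2 - 7*(-9))/(8 - 9))*13 = 156*(1/57) + ((0 - 1*81 + 63)/(-1))*13 = 52/19 - (0 - 81 + 63)*13 = 52/19 - 1*(-18)*13 = 52/19 + 18*13 = 52/19 + 234 = 4498/19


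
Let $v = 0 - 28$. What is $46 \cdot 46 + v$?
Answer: $2088$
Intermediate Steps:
$v = -28$
$46 \cdot 46 + v = 46 \cdot 46 - 28 = 2116 - 28 = 2088$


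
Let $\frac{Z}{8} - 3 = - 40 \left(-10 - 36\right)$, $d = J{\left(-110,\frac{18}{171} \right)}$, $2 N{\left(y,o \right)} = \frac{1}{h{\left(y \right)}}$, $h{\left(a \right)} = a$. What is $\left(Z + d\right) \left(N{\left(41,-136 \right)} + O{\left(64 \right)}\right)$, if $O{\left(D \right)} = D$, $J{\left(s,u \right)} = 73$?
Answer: $\frac{77774433}{82} \approx 9.4847 \cdot 10^{5}$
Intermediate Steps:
$N{\left(y,o \right)} = \frac{1}{2 y}$
$d = 73$
$Z = 14744$ ($Z = 24 + 8 \left(- 40 \left(-10 - 36\right)\right) = 24 + 8 \left(\left(-40\right) \left(-46\right)\right) = 24 + 8 \cdot 1840 = 24 + 14720 = 14744$)
$\left(Z + d\right) \left(N{\left(41,-136 \right)} + O{\left(64 \right)}\right) = \left(14744 + 73\right) \left(\frac{1}{2 \cdot 41} + 64\right) = 14817 \left(\frac{1}{2} \cdot \frac{1}{41} + 64\right) = 14817 \left(\frac{1}{82} + 64\right) = 14817 \cdot \frac{5249}{82} = \frac{77774433}{82}$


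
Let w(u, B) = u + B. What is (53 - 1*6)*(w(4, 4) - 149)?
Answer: -6627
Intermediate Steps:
w(u, B) = B + u
(53 - 1*6)*(w(4, 4) - 149) = (53 - 1*6)*((4 + 4) - 149) = (53 - 6)*(8 - 149) = 47*(-141) = -6627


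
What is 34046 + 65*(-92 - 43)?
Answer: 25271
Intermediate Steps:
34046 + 65*(-92 - 43) = 34046 + 65*(-135) = 34046 - 8775 = 25271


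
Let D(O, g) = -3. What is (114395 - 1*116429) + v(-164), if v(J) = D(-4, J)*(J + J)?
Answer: -1050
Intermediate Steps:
v(J) = -6*J (v(J) = -3*(J + J) = -6*J)
(114395 - 1*116429) + v(-164) = (114395 - 1*116429) - 6*(-164) = (114395 - 116429) + 984 = -2034 + 984 = -1050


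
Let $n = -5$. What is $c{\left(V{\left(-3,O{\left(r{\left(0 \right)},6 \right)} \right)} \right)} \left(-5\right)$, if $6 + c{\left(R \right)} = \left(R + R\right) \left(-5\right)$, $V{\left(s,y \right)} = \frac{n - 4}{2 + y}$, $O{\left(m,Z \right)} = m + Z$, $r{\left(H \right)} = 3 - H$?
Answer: $- \frac{120}{11} \approx -10.909$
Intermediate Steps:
$O{\left(m,Z \right)} = Z + m$
$V{\left(s,y \right)} = - \frac{9}{2 + y}$ ($V{\left(s,y \right)} = \frac{-5 - 4}{2 + y} = - \frac{9}{2 + y}$)
$c{\left(R \right)} = -6 - 10 R$ ($c{\left(R \right)} = -6 + \left(R + R\right) \left(-5\right) = -6 + 2 R \left(-5\right) = -6 - 10 R$)
$c{\left(V{\left(-3,O{\left(r{\left(0 \right)},6 \right)} \right)} \right)} \left(-5\right) = \left(-6 - 10 \left(- \frac{9}{2 + \left(6 + \left(3 - 0\right)\right)}\right)\right) \left(-5\right) = \left(-6 - 10 \left(- \frac{9}{2 + \left(6 + \left(3 + 0\right)\right)}\right)\right) \left(-5\right) = \left(-6 - 10 \left(- \frac{9}{2 + \left(6 + 3\right)}\right)\right) \left(-5\right) = \left(-6 - 10 \left(- \frac{9}{2 + 9}\right)\right) \left(-5\right) = \left(-6 - 10 \left(- \frac{9}{11}\right)\right) \left(-5\right) = \left(-6 - 10 \left(\left(-9\right) \frac{1}{11}\right)\right) \left(-5\right) = \left(-6 - - \frac{90}{11}\right) \left(-5\right) = \left(-6 + \frac{90}{11}\right) \left(-5\right) = \frac{24}{11} \left(-5\right) = - \frac{120}{11}$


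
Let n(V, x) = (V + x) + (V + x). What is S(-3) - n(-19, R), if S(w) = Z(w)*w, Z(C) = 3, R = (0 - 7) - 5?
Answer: 53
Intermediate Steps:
R = -12 (R = -7 - 5 = -12)
n(V, x) = 2*V + 2*x
S(w) = 3*w
S(-3) - n(-19, R) = 3*(-3) - (2*(-19) + 2*(-12)) = -9 - (-38 - 24) = -9 - 1*(-62) = -9 + 62 = 53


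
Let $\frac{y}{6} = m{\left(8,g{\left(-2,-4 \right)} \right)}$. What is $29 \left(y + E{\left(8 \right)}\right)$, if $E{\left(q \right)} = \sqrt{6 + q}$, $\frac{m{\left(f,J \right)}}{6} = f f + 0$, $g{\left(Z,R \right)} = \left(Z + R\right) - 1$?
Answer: $66816 + 29 \sqrt{14} \approx 66925.0$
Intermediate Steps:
$g{\left(Z,R \right)} = -1 + R + Z$ ($g{\left(Z,R \right)} = \left(R + Z\right) - 1 = -1 + R + Z$)
$m{\left(f,J \right)} = 6 f^{2}$ ($m{\left(f,J \right)} = 6 \left(f f + 0\right) = 6 \left(f^{2} + 0\right) = 6 f^{2}$)
$y = 2304$ ($y = 6 \cdot 6 \cdot 8^{2} = 6 \cdot 6 \cdot 64 = 6 \cdot 384 = 2304$)
$29 \left(y + E{\left(8 \right)}\right) = 29 \left(2304 + \sqrt{6 + 8}\right) = 29 \left(2304 + \sqrt{14}\right) = 66816 + 29 \sqrt{14}$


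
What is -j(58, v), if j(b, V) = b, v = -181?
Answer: -58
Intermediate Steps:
-j(58, v) = -1*58 = -58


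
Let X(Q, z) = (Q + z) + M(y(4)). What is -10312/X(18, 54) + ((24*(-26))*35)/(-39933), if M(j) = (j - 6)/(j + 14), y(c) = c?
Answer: -1230657128/8612217 ≈ -142.90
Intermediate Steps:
M(j) = (-6 + j)/(14 + j)
X(Q, z) = -⅑ + Q + z (X(Q, z) = (Q + z) + (-6 + 4)/(14 + 4) = (Q + z) - 2/18 = (Q + z) + (1/18)*(-2) = (Q + z) - ⅑ = -⅑ + Q + z)
-10312/X(18, 54) + ((24*(-26))*35)/(-39933) = -10312/(-⅑ + 18 + 54) + ((24*(-26))*35)/(-39933) = -10312/647/9 - 624*35*(-1/39933) = -10312*9/647 - 21840*(-1/39933) = -92808/647 + 7280/13311 = -1230657128/8612217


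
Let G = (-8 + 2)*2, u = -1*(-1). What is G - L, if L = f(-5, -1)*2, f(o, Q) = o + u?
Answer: -4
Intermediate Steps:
u = 1
f(o, Q) = 1 + o (f(o, Q) = o + 1 = 1 + o)
G = -12 (G = -6*2 = -12)
L = -8 (L = (1 - 5)*2 = -4*2 = -8)
G - L = -12 - 1*(-8) = -12 + 8 = -4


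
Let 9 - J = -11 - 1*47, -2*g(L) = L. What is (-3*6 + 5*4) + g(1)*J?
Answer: -63/2 ≈ -31.500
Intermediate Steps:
g(L) = -L/2
J = 67 (J = 9 - (-11 - 1*47) = 9 - (-11 - 47) = 9 - 1*(-58) = 9 + 58 = 67)
(-3*6 + 5*4) + g(1)*J = (-3*6 + 5*4) - ½*1*67 = (-18 + 20) - ½*67 = 2 - 67/2 = -63/2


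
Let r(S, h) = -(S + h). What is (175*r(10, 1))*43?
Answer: -82775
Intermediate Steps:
r(S, h) = -S - h
(175*r(10, 1))*43 = (175*(-1*10 - 1*1))*43 = (175*(-10 - 1))*43 = (175*(-11))*43 = -1925*43 = -82775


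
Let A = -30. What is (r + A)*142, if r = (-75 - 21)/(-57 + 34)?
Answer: -84348/23 ≈ -3667.3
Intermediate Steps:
r = 96/23 (r = -96/(-23) = -96*(-1/23) = 96/23 ≈ 4.1739)
(r + A)*142 = (96/23 - 30)*142 = -594/23*142 = -84348/23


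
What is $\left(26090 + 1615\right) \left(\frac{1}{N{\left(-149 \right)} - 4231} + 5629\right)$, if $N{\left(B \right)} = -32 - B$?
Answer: $\frac{641584217025}{4114} \approx 1.5595 \cdot 10^{8}$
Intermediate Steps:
$\left(26090 + 1615\right) \left(\frac{1}{N{\left(-149 \right)} - 4231} + 5629\right) = \left(26090 + 1615\right) \left(\frac{1}{\left(-32 - -149\right) - 4231} + 5629\right) = 27705 \left(\frac{1}{\left(-32 + 149\right) - 4231} + 5629\right) = 27705 \left(\frac{1}{117 - 4231} + 5629\right) = 27705 \left(\frac{1}{-4114} + 5629\right) = 27705 \left(- \frac{1}{4114} + 5629\right) = 27705 \cdot \frac{23157705}{4114} = \frac{641584217025}{4114}$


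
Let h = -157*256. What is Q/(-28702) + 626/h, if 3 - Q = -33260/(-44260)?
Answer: -9990491667/638224101248 ≈ -0.015654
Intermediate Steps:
h = -40192
Q = 4976/2213 (Q = 3 - (-33260)/(-44260) = 3 - (-33260)*(-1)/44260 = 3 - 1*1663/2213 = 3 - 1663/2213 = 4976/2213 ≈ 2.2485)
Q/(-28702) + 626/h = (4976/2213)/(-28702) + 626/(-40192) = (4976/2213)*(-1/28702) + 626*(-1/40192) = -2488/31758763 - 313/20096 = -9990491667/638224101248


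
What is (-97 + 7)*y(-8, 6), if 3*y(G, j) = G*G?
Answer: -1920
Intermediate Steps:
y(G, j) = G²/3 (y(G, j) = (G*G)/3 = G²/3)
(-97 + 7)*y(-8, 6) = (-97 + 7)*((⅓)*(-8)²) = -30*64 = -90*64/3 = -1920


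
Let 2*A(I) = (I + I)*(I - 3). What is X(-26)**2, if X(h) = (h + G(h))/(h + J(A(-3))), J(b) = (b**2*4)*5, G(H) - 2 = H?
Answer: 625/10413529 ≈ 6.0018e-5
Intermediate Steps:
A(I) = I*(-3 + I) (A(I) = ((I + I)*(I - 3))/2 = ((2*I)*(-3 + I))/2 = (2*I*(-3 + I))/2 = I*(-3 + I))
G(H) = 2 + H
J(b) = 20*b**2 (J(b) = (4*b**2)*5 = 20*b**2)
X(h) = (2 + 2*h)/(6480 + h) (X(h) = (h + (2 + h))/(h + 20*(-3*(-3 - 3))**2) = (2 + 2*h)/(h + 20*(-3*(-6))**2) = (2 + 2*h)/(h + 20*18**2) = (2 + 2*h)/(h + 20*324) = (2 + 2*h)/(h + 6480) = (2 + 2*h)/(6480 + h))
X(-26)**2 = (2*(1 - 26)/(6480 - 26))**2 = (2*(-25)/6454)**2 = (2*(1/6454)*(-25))**2 = (-25/3227)**2 = 625/10413529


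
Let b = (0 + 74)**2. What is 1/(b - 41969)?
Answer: -1/36493 ≈ -2.7403e-5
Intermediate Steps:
b = 5476 (b = 74**2 = 5476)
1/(b - 41969) = 1/(5476 - 41969) = 1/(-36493) = -1/36493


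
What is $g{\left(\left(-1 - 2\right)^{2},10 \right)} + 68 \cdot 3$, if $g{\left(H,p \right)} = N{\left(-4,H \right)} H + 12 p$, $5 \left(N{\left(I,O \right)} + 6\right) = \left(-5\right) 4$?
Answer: $234$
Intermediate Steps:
$N{\left(I,O \right)} = -10$ ($N{\left(I,O \right)} = -6 + \frac{\left(-5\right) 4}{5} = -6 + \frac{1}{5} \left(-20\right) = -6 - 4 = -10$)
$g{\left(H,p \right)} = - 10 H + 12 p$
$g{\left(\left(-1 - 2\right)^{2},10 \right)} + 68 \cdot 3 = \left(- 10 \left(-1 - 2\right)^{2} + 12 \cdot 10\right) + 68 \cdot 3 = \left(- 10 \left(-3\right)^{2} + 120\right) + 204 = \left(\left(-10\right) 9 + 120\right) + 204 = \left(-90 + 120\right) + 204 = 30 + 204 = 234$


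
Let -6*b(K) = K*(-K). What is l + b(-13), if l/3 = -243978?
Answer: -4391435/6 ≈ -7.3191e+5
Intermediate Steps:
b(K) = K**2/6 (b(K) = -K*(-K)/6 = -(-1)*K**2/6 = K**2/6)
l = -731934 (l = 3*(-243978) = -731934)
l + b(-13) = -731934 + (1/6)*(-13)**2 = -731934 + (1/6)*169 = -731934 + 169/6 = -4391435/6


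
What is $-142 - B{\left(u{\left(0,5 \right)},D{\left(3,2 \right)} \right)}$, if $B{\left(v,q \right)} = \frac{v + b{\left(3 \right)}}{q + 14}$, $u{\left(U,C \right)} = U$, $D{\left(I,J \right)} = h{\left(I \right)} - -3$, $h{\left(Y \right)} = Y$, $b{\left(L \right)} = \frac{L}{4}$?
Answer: $- \frac{11363}{80} \approx -142.04$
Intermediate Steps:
$b{\left(L \right)} = \frac{L}{4}$ ($b{\left(L \right)} = L \frac{1}{4} = \frac{L}{4}$)
$D{\left(I,J \right)} = 3 + I$ ($D{\left(I,J \right)} = I - -3 = I + 3 = 3 + I$)
$B{\left(v,q \right)} = \frac{\frac{3}{4} + v}{14 + q}$ ($B{\left(v,q \right)} = \frac{v + \frac{1}{4} \cdot 3}{q + 14} = \frac{v + \frac{3}{4}}{14 + q} = \frac{\frac{3}{4} + v}{14 + q}$)
$-142 - B{\left(u{\left(0,5 \right)},D{\left(3,2 \right)} \right)} = -142 - \frac{\frac{3}{4} + 0}{14 + \left(3 + 3\right)} = -142 - \frac{1}{14 + 6} \cdot \frac{3}{4} = -142 - \frac{1}{20} \cdot \frac{3}{4} = -142 - \frac{3}{80} = - \frac{11363}{80}$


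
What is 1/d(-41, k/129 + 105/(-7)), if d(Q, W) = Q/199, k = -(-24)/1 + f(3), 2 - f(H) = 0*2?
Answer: -199/41 ≈ -4.8537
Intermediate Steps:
f(H) = 2 (f(H) = 2 - 0*2 = 2 - 1*0 = 2 + 0 = 2)
k = 26 (k = -(-24)/1 + 2 = -(-24) + 2 = -6*(-4) + 2 = 24 + 2 = 26)
d(Q, W) = Q/199 (d(Q, W) = Q*(1/199) = Q/199)
1/d(-41, k/129 + 105/(-7)) = 1/((1/199)*(-41)) = 1/(-41/199) = -199/41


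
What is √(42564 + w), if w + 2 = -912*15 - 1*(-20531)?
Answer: √49413 ≈ 222.29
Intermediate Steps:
w = 6849 (w = -2 + (-912*15 - 1*(-20531)) = -2 + (-13680 + 20531) = -2 + 6851 = 6849)
√(42564 + w) = √(42564 + 6849) = √49413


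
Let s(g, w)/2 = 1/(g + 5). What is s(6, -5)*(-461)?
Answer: -922/11 ≈ -83.818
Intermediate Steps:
s(g, w) = 2/(5 + g) (s(g, w) = 2/(g + 5) = 2/(5 + g))
s(6, -5)*(-461) = (2/(5 + 6))*(-461) = (2/11)*(-461) = -922/11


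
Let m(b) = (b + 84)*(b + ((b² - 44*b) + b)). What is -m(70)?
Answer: -301840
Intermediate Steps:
m(b) = (84 + b)*(b² - 42*b) (m(b) = (84 + b)*(b + (b² - 43*b)) = (84 + b)*(b² - 42*b))
-m(70) = -70*(-3528 + 70² + 42*70) = -70*(-3528 + 4900 + 2940) = -70*4312 = -1*301840 = -301840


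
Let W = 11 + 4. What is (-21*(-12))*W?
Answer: 3780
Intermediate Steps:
W = 15
(-21*(-12))*W = -21*(-12)*15 = 252*15 = 3780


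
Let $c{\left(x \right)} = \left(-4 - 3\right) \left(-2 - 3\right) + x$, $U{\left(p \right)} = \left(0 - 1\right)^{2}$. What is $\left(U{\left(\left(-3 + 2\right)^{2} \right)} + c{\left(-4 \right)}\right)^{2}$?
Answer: $1024$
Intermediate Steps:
$U{\left(p \right)} = 1$ ($U{\left(p \right)} = \left(-1\right)^{2} = 1$)
$c{\left(x \right)} = 35 + x$ ($c{\left(x \right)} = \left(-7\right) \left(-5\right) + x = 35 + x$)
$\left(U{\left(\left(-3 + 2\right)^{2} \right)} + c{\left(-4 \right)}\right)^{2} = \left(1 + \left(35 - 4\right)\right)^{2} = \left(1 + 31\right)^{2} = 32^{2} = 1024$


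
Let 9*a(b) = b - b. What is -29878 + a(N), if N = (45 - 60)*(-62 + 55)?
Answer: -29878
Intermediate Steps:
N = 105 (N = -15*(-7) = 105)
a(b) = 0 (a(b) = (b - b)/9 = (⅑)*0 = 0)
-29878 + a(N) = -29878 + 0 = -29878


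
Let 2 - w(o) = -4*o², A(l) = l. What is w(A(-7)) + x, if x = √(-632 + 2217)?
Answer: 198 + √1585 ≈ 237.81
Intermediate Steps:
w(o) = 2 + 4*o² (w(o) = 2 - (-4)*o² = 2 + 4*o²)
x = √1585 ≈ 39.812
w(A(-7)) + x = (2 + 4*(-7)²) + √1585 = (2 + 4*49) + √1585 = (2 + 196) + √1585 = 198 + √1585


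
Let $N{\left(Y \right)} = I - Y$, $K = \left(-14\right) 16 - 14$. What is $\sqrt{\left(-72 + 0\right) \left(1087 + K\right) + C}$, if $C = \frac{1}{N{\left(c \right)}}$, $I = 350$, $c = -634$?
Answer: $\frac{31 i \sqrt{15397386}}{492} \approx 247.24 i$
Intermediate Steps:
$K = -238$ ($K = -224 - 14 = -238$)
$N{\left(Y \right)} = 350 - Y$
$C = \frac{1}{984}$ ($C = \frac{1}{350 - -634} = \frac{1}{350 + 634} = \frac{1}{984} \approx 0.0010163$)
$\sqrt{\left(-72 + 0\right) \left(1087 + K\right) + C} = \sqrt{\left(-72 + 0\right) \left(1087 - 238\right) + \frac{1}{984}} = \sqrt{\left(-72\right) 849 + \frac{1}{984}} = \sqrt{-61128 + \frac{1}{984}} = \sqrt{- \frac{60149951}{984}} = \frac{31 i \sqrt{15397386}}{492}$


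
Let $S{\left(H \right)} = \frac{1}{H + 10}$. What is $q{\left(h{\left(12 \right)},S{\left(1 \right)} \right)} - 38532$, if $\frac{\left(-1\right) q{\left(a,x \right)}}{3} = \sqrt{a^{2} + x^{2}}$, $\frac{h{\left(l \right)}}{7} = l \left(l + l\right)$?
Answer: $-38532 - \frac{3 \sqrt{491774977}}{11} \approx -44580.0$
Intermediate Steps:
$S{\left(H \right)} = \frac{1}{10 + H}$
$h{\left(l \right)} = 14 l^{2}$ ($h{\left(l \right)} = 7 l \left(l + l\right) = 7 l 2 l = 7 \cdot 2 l^{2} = 14 l^{2}$)
$q{\left(a,x \right)} = - 3 \sqrt{a^{2} + x^{2}}$
$q{\left(h{\left(12 \right)},S{\left(1 \right)} \right)} - 38532 = - 3 \sqrt{\left(14 \cdot 12^{2}\right)^{2} + \left(\frac{1}{10 + 1}\right)^{2}} - 38532 = - 3 \sqrt{\left(14 \cdot 144\right)^{2} + \left(\frac{1}{11}\right)^{2}} - 38532 = - 3 \sqrt{2016^{2} + \left(\frac{1}{11}\right)^{2}} - 38532 = - 3 \sqrt{4064256 + \frac{1}{121}} - 38532 = - 3 \sqrt{\frac{491774977}{121}} - 38532 = - 3 \frac{\sqrt{491774977}}{11} - 38532 = - \frac{3 \sqrt{491774977}}{11} - 38532 = -38532 - \frac{3 \sqrt{491774977}}{11}$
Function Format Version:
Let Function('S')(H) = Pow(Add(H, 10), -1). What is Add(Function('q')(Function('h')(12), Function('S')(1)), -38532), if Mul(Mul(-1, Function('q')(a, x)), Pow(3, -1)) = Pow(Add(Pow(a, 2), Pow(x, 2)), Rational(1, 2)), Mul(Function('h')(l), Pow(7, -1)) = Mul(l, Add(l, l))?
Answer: Add(-38532, Mul(Rational(-3, 11), Pow(491774977, Rational(1, 2)))) ≈ -44580.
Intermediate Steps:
Function('S')(H) = Pow(Add(10, H), -1)
Function('h')(l) = Mul(14, Pow(l, 2)) (Function('h')(l) = Mul(7, Mul(l, Add(l, l))) = Mul(7, Mul(l, Mul(2, l))) = Mul(7, Mul(2, Pow(l, 2))) = Mul(14, Pow(l, 2)))
Function('q')(a, x) = Mul(-3, Pow(Add(Pow(a, 2), Pow(x, 2)), Rational(1, 2)))
Add(Function('q')(Function('h')(12), Function('S')(1)), -38532) = Add(Mul(-3, Pow(Add(Pow(Mul(14, Pow(12, 2)), 2), Pow(Pow(Add(10, 1), -1), 2)), Rational(1, 2))), -38532) = Add(Mul(-3, Pow(Add(Pow(Mul(14, 144), 2), Pow(Pow(11, -1), 2)), Rational(1, 2))), -38532) = Add(Mul(-3, Pow(Add(Pow(2016, 2), Pow(Rational(1, 11), 2)), Rational(1, 2))), -38532) = Add(Mul(-3, Pow(Add(4064256, Rational(1, 121)), Rational(1, 2))), -38532) = Add(Mul(-3, Pow(Rational(491774977, 121), Rational(1, 2))), -38532) = Add(Mul(-3, Mul(Rational(1, 11), Pow(491774977, Rational(1, 2)))), -38532) = Add(Mul(Rational(-3, 11), Pow(491774977, Rational(1, 2))), -38532) = Add(-38532, Mul(Rational(-3, 11), Pow(491774977, Rational(1, 2))))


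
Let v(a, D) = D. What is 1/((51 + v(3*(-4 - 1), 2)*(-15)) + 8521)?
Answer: 1/8542 ≈ 0.00011707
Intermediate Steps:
1/((51 + v(3*(-4 - 1), 2)*(-15)) + 8521) = 1/((51 + 2*(-15)) + 8521) = 1/((51 - 30) + 8521) = 1/(21 + 8521) = 1/8542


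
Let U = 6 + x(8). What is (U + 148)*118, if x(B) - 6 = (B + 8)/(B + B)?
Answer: 18998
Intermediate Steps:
x(B) = 6 + (8 + B)/(2*B) (x(B) = 6 + (B + 8)/(B + B) = 6 + (8 + B)/((2*B)) = 6 + (8 + B)*(1/(2*B)) = 6 + (8 + B)/(2*B))
U = 13 (U = 6 + (13/2 + 4/8) = 6 + (13/2 + 4*(⅛)) = 6 + (13/2 + ½) = 6 + 7 = 13)
(U + 148)*118 = (13 + 148)*118 = 161*118 = 18998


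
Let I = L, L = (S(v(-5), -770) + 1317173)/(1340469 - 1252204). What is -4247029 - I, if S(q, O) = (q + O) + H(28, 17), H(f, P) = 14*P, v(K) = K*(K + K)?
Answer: -374865331376/88265 ≈ -4.2470e+6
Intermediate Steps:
v(K) = 2*K² (v(K) = K*(2*K) = 2*K²)
S(q, O) = 238 + O + q (S(q, O) = (q + O) + 14*17 = (O + q) + 238 = 238 + O + q)
L = 1316691/88265 (L = ((238 - 770 + 2*(-5)²) + 1317173)/(1340469 - 1252204) = ((238 - 770 + 2*25) + 1317173)/88265 = ((238 - 770 + 50) + 1317173)*(1/88265) = (-482 + 1317173)*(1/88265) = 1316691*(1/88265) = 1316691/88265 ≈ 14.917)
I = 1316691/88265 ≈ 14.917
-4247029 - I = -4247029 - 1*1316691/88265 = -4247029 - 1316691/88265 = -374865331376/88265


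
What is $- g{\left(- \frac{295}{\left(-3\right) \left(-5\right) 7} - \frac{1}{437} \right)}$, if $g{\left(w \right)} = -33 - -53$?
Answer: $-20$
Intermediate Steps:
$g{\left(w \right)} = 20$ ($g{\left(w \right)} = -33 + 53 = 20$)
$- g{\left(- \frac{295}{\left(-3\right) \left(-5\right) 7} - \frac{1}{437} \right)} = \left(-1\right) 20 = -20$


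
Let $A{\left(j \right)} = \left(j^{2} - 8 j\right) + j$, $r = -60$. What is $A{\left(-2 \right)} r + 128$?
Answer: $-952$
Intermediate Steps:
$A{\left(j \right)} = j^{2} - 7 j$
$A{\left(-2 \right)} r + 128 = - 2 \left(-7 - 2\right) \left(-60\right) + 128 = \left(-2\right) \left(-9\right) \left(-60\right) + 128 = 18 \left(-60\right) + 128 = -1080 + 128 = -952$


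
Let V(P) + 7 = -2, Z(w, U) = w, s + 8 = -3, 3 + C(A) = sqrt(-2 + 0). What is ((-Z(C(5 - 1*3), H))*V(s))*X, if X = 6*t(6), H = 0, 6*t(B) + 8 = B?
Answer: 54 - 18*I*sqrt(2) ≈ 54.0 - 25.456*I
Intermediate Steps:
C(A) = -3 + I*sqrt(2) (C(A) = -3 + sqrt(-2 + 0) = -3 + sqrt(-2) = -3 + I*sqrt(2))
t(B) = -4/3 + B/6
s = -11 (s = -8 - 3 = -11)
V(P) = -9 (V(P) = -7 - 2 = -9)
X = -2 (X = 6*(-4/3 + (1/6)*6) = 6*(-4/3 + 1) = 6*(-1/3) = -2)
((-Z(C(5 - 1*3), H))*V(s))*X = (-(-3 + I*sqrt(2))*(-9))*(-2) = ((3 - I*sqrt(2))*(-9))*(-2) = (-27 + 9*I*sqrt(2))*(-2) = 54 - 18*I*sqrt(2)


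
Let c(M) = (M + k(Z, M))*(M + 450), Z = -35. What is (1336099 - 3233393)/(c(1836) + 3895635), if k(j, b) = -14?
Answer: -1897294/8060727 ≈ -0.23537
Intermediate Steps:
c(M) = (-14 + M)*(450 + M) (c(M) = (M - 14)*(M + 450) = (-14 + M)*(450 + M))
(1336099 - 3233393)/(c(1836) + 3895635) = (1336099 - 3233393)/((-6300 + 1836² + 436*1836) + 3895635) = -1897294/((-6300 + 3370896 + 800496) + 3895635) = -1897294/(4165092 + 3895635) = -1897294/8060727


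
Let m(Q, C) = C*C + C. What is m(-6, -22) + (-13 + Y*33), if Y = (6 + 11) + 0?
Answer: 1010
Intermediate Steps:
Y = 17 (Y = 17 + 0 = 17)
m(Q, C) = C + C**2 (m(Q, C) = C**2 + C = C + C**2)
m(-6, -22) + (-13 + Y*33) = -22*(1 - 22) + (-13 + 17*33) = -22*(-21) + (-13 + 561) = 462 + 548 = 1010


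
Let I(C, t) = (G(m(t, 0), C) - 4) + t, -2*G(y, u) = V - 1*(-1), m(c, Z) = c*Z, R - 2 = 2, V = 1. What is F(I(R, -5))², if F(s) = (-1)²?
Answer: 1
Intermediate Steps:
R = 4 (R = 2 + 2 = 4)
m(c, Z) = Z*c
G(y, u) = -1 (G(y, u) = -(1 - 1*(-1))/2 = -(1 + 1)/2 = -½*2 = -1)
I(C, t) = -5 + t (I(C, t) = (-1 - 4) + t = -5 + t)
F(s) = 1
F(I(R, -5))² = 1² = 1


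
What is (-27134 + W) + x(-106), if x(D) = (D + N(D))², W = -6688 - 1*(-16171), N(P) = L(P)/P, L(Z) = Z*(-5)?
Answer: -5330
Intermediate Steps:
L(Z) = -5*Z
N(P) = -5 (N(P) = (-5*P)/P = -5)
W = 9483 (W = -6688 + 16171 = 9483)
x(D) = (-5 + D)² (x(D) = (D - 5)² = (-5 + D)²)
(-27134 + W) + x(-106) = (-27134 + 9483) + (-5 - 106)² = -17651 + (-111)² = -17651 + 12321 = -5330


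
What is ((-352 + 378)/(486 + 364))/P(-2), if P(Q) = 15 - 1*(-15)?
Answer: 13/12750 ≈ 0.0010196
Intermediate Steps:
P(Q) = 30 (P(Q) = 15 + 15 = 30)
((-352 + 378)/(486 + 364))/P(-2) = ((-352 + 378)/(486 + 364))/30 = (26/850)*(1/30) = (26*(1/850))*(1/30) = (13/425)*(1/30) = 13/12750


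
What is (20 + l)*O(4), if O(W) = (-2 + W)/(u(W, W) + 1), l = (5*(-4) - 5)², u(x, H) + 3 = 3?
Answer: 1290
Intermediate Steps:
u(x, H) = 0 (u(x, H) = -3 + 3 = 0)
l = 625 (l = (-20 - 5)² = (-25)² = 625)
O(W) = -2 + W (O(W) = (-2 + W)/(0 + 1) = (-2 + W)/1 = (-2 + W)*1 = -2 + W)
(20 + l)*O(4) = (20 + 625)*(-2 + 4) = 645*2 = 1290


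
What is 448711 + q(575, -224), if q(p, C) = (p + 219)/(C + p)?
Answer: 157498355/351 ≈ 4.4871e+5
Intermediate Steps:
q(p, C) = (219 + p)/(C + p)
448711 + q(575, -224) = 448711 + (219 + 575)/(-224 + 575) = 448711 + 794/351 = 157498355/351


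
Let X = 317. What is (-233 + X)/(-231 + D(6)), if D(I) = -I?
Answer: -28/79 ≈ -0.35443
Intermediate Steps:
(-233 + X)/(-231 + D(6)) = (-233 + 317)/(-231 - 1*6) = 84/(-231 - 6) = 84/(-237) = 84*(-1/237) = -28/79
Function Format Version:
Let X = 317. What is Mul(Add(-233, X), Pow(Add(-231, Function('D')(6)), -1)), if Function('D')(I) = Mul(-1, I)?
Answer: Rational(-28, 79) ≈ -0.35443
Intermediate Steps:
Mul(Add(-233, X), Pow(Add(-231, Function('D')(6)), -1)) = Mul(Add(-233, 317), Pow(Add(-231, Mul(-1, 6)), -1)) = Mul(84, Pow(Add(-231, -6), -1)) = Mul(84, Pow(-237, -1)) = Mul(84, Rational(-1, 237)) = Rational(-28, 79)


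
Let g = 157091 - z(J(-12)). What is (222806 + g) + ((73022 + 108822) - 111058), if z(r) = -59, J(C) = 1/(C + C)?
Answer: 450742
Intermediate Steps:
J(C) = 1/(2*C)
g = 157150 (g = 157091 - 1*(-59) = 157091 + 59 = 157150)
(222806 + g) + ((73022 + 108822) - 111058) = (222806 + 157150) + ((73022 + 108822) - 111058) = 379956 + (181844 - 111058) = 379956 + 70786 = 450742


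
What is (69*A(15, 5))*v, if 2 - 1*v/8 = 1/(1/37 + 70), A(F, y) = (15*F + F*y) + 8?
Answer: 874732320/2591 ≈ 3.3760e+5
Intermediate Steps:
A(F, y) = 8 + 15*F + F*y
v = 41160/2591 (v = 16 - 8/(1/37 + 70) = 16 - 8/2591/37 = 16 - 8*37/2591 = 16 - 296/2591 = 41160/2591 ≈ 15.886)
(69*A(15, 5))*v = (69*(8 + 15*15 + 15*5))*(41160/2591) = (69*(8 + 225 + 75))*(41160/2591) = (69*308)*(41160/2591) = 21252*(41160/2591) = 874732320/2591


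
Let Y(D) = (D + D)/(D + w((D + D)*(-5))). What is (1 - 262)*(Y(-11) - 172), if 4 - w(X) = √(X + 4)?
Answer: 2958174/65 - 5742*√114/65 ≈ 44567.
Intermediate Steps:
w(X) = 4 - √(4 + X) (w(X) = 4 - √(X + 4) = 4 - √(4 + X))
Y(D) = 2*D/(4 + D - √(4 - 10*D)) (Y(D) = (D + D)/(D + (4 - √(4 + (D + D)*(-5)))) = (2*D)/(D + (4 - √(4 + (2*D)*(-5)))) = (2*D)/(D + (4 - √(4 - 10*D))) = (2*D)/(4 + D - √(4 - 10*D)) = 2*D/(4 + D - √(4 - 10*D)))
(1 - 262)*(Y(-11) - 172) = (1 - 262)*(2*(-11)/(4 - 11 - √2*√(2 - 5*(-11))) - 172) = -261*(2*(-11)/(4 - 11 - √2*√(2 + 55)) - 172) = -261*(2*(-11)/(4 - 11 - √2*√57) - 172) = -261*(2*(-11)/(4 - 11 - √114) - 172) = -261*(2*(-11)/(-7 - √114) - 172) = -261*(-22/(-7 - √114) - 172) = -261*(-172 - 22/(-7 - √114)) = 44892 + 5742/(-7 - √114)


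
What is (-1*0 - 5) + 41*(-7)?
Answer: -292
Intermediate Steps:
(-1*0 - 5) + 41*(-7) = (0 - 5) - 287 = -5 - 287 = -292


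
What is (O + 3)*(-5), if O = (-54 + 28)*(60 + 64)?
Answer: 16105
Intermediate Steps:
O = -3224 (O = -26*124 = -3224)
(O + 3)*(-5) = (-3224 + 3)*(-5) = -3221*(-5) = 16105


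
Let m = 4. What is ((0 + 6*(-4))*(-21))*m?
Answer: 2016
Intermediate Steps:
((0 + 6*(-4))*(-21))*m = ((0 + 6*(-4))*(-21))*4 = ((0 - 24)*(-21))*4 = -24*(-21)*4 = 504*4 = 2016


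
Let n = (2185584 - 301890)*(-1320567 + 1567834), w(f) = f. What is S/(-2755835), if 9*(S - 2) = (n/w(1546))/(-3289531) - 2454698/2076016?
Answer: 197350008566058107/65465109556571829265560 ≈ 3.0146e-6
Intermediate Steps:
n = 465775364298 (n = 1883694*247267 = 465775364298)
S = -197350008566058107/23755090401483336 (S = 2 + ((465775364298/1546)/(-3289531) - 2454698/2076016)/9 = 2 + ((465775364298*(1/1546))*(-1/3289531) - 2454698*1/2076016)/9 = 2 + ((232887682149/773)*(-1/3289531) - 1227349/1038008)/9 = 2 + (-232887682149/2542807463 - 1227349/1038008)/9 = 2 + (⅑)*(-244860189369024779/2639454489053704) = 2 - 244860189369024779/23755090401483336 = -197350008566058107/23755090401483336 ≈ -8.3077)
S/(-2755835) = -197350008566058107/23755090401483336/(-2755835) = -197350008566058107/23755090401483336*(-1/2755835) = 197350008566058107/65465109556571829265560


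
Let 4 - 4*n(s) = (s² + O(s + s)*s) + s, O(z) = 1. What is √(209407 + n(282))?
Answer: √189386 ≈ 435.19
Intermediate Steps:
n(s) = 1 - s/2 - s²/4 (n(s) = 1 - ((s² + 1*s) + s)/4 = 1 - ((s² + s) + s)/4 = 1 - ((s + s²) + s)/4 = 1 - (s² + 2*s)/4 = 1 + (-s/2 - s²/4) = 1 - s/2 - s²/4)
√(209407 + n(282)) = √(209407 + (1 - ½*282 - ¼*282²)) = √(209407 + (1 - 141 - ¼*79524)) = √(209407 + (1 - 141 - 19881)) = √(209407 - 20021) = √189386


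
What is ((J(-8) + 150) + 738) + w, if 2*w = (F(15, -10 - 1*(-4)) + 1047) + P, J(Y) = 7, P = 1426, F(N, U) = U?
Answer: 4257/2 ≈ 2128.5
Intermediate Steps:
w = 2467/2 (w = (((-10 - 1*(-4)) + 1047) + 1426)/2 = (((-10 + 4) + 1047) + 1426)/2 = ((-6 + 1047) + 1426)/2 = (1041 + 1426)/2 = (½)*2467 = 2467/2 ≈ 1233.5)
((J(-8) + 150) + 738) + w = ((7 + 150) + 738) + 2467/2 = (157 + 738) + 2467/2 = 895 + 2467/2 = 4257/2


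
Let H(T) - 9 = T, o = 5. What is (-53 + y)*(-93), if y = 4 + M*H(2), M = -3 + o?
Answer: 2511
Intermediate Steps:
H(T) = 9 + T
M = 2 (M = -3 + 5 = 2)
y = 26 (y = 4 + 2*(9 + 2) = 4 + 2*11 = 4 + 22 = 26)
(-53 + y)*(-93) = (-53 + 26)*(-93) = -27*(-93) = 2511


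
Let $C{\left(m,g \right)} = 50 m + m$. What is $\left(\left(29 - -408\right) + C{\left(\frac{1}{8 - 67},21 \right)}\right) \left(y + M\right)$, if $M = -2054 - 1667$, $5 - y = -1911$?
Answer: $- \frac{46446260}{59} \approx -7.8723 \cdot 10^{5}$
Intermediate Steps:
$y = 1916$ ($y = 5 - -1911 = 5 + 1911 = 1916$)
$C{\left(m,g \right)} = 51 m$
$M = -3721$ ($M = -2054 - 1667 = -3721$)
$\left(\left(29 - -408\right) + C{\left(\frac{1}{8 - 67},21 \right)}\right) \left(y + M\right) = \left(\left(29 - -408\right) + \frac{51}{8 - 67}\right) \left(1916 - 3721\right) = \left(\left(29 + 408\right) + \frac{51}{-59}\right) \left(-1805\right) = \left(437 + 51 \left(- \frac{1}{59}\right)\right) \left(-1805\right) = \left(437 - \frac{51}{59}\right) \left(-1805\right) = \frac{25732}{59} \left(-1805\right) = - \frac{46446260}{59}$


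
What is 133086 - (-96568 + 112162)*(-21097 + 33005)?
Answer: -185560266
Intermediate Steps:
133086 - (-96568 + 112162)*(-21097 + 33005) = 133086 - 15594*11908 = 133086 - 1*185693352 = 133086 - 185693352 = -185560266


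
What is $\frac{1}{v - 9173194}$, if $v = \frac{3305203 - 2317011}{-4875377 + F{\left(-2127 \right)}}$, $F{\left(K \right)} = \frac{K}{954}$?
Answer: $- \frac{1550370595}{14221850554075486} \approx -1.0901 \cdot 10^{-7}$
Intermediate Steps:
$F{\left(K \right)} = \frac{K}{954}$ ($F{\left(K \right)} = K \frac{1}{954} = \frac{K}{954}$)
$v = - \frac{314245056}{1550370595}$ ($v = \frac{3305203 - 2317011}{-4875377 + \frac{1}{954} \left(-2127\right)} = \frac{988192}{-4875377 - \frac{709}{318}} = \frac{988192}{- \frac{1550370595}{318}} = 988192 \left(- \frac{318}{1550370595}\right) = - \frac{314245056}{1550370595} \approx -0.20269$)
$\frac{1}{v - 9173194} = \frac{1}{- \frac{314245056}{1550370595} - 9173194} = \frac{1}{- \frac{14221850554075486}{1550370595}} = - \frac{1550370595}{14221850554075486}$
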